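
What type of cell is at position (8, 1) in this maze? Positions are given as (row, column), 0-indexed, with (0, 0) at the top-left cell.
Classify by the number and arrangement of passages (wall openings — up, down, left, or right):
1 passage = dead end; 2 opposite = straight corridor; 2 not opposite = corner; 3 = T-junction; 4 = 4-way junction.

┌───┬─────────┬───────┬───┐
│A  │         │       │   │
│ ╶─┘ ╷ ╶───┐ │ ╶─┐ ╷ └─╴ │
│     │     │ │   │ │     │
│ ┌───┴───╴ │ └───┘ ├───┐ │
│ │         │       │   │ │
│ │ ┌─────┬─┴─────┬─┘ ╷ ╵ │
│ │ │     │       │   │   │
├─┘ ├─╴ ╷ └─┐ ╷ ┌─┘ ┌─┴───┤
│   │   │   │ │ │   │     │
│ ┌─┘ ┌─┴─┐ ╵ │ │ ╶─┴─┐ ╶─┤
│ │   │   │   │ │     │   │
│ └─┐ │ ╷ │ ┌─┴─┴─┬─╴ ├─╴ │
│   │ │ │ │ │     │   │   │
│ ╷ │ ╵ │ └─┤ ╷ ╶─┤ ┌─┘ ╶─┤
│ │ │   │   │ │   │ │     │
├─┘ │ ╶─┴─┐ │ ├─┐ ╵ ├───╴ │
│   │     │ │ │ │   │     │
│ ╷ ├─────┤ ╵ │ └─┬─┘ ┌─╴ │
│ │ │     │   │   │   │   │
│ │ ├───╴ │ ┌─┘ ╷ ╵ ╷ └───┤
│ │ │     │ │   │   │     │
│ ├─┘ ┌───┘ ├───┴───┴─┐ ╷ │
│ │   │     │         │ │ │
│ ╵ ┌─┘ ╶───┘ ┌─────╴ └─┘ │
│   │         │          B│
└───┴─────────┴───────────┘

Checking cell at (8, 1):
Number of passages: 3
Cell type: T-junction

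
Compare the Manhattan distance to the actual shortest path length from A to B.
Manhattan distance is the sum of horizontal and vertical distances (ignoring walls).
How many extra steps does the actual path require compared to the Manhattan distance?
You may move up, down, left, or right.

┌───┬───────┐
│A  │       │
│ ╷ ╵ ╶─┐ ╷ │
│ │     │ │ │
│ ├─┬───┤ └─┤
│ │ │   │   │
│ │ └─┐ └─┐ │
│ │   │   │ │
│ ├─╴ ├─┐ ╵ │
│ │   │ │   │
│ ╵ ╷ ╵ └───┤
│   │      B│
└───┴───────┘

Manhattan distance: |5 - 0| + |5 - 0| = 10
Actual path length: 12
Extra steps: 12 - 10 = 2

Solution:

┌───┬───────┐
│A  │       │
│ ╷ ╵ ╶─┐ ╷ │
│↓│     │ │ │
│ ├─┬───┤ └─┤
│↓│ │   │   │
│ │ └─┐ └─┐ │
│↓│   │   │ │
│ ├─╴ ├─┐ ╵ │
│↓│↱ ↓│ │   │
│ ╵ ╷ ╵ └───┤
│↳ ↑│↳ → → B│
└───┴───────┘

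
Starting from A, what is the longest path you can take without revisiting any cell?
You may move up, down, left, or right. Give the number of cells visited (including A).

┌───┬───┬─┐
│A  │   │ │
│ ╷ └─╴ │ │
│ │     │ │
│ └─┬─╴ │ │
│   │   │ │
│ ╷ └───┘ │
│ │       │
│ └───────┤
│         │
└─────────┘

Finding longest simple path using DFS:
Start: (0, 0)
Longest path visits 11 cells
Path: A → down → down → right → down → right → right → right → up → up → up

Solution:

┌───┬───┬─┐
│A  │   │B│
│ ╷ └─╴ │ │
│↓│     │↑│
│ └─┬─╴ │ │
│↳ ↓│   │↑│
│ ╷ └───┘ │
│ │↳ → → ↑│
│ └───────┤
│         │
└─────────┘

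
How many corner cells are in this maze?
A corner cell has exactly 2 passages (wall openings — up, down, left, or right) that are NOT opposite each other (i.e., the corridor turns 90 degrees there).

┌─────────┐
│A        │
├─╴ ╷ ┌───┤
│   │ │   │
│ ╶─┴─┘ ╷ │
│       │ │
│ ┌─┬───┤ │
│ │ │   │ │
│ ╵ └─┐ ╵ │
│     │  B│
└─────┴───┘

Counting corner cells (2 non-opposite passages):
Total corners: 9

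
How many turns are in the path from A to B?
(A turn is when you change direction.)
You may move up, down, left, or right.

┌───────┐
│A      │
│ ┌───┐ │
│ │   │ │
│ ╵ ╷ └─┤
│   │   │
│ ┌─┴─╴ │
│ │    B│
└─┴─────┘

Directions: down, down, right, up, right, down, right, down
Number of turns: 6

Solution:

┌───────┐
│A      │
│ ┌───┐ │
│↓│↱ ↓│ │
│ ╵ ╷ └─┤
│↳ ↑│↳ ↓│
│ ┌─┴─╴ │
│ │    B│
└─┴─────┘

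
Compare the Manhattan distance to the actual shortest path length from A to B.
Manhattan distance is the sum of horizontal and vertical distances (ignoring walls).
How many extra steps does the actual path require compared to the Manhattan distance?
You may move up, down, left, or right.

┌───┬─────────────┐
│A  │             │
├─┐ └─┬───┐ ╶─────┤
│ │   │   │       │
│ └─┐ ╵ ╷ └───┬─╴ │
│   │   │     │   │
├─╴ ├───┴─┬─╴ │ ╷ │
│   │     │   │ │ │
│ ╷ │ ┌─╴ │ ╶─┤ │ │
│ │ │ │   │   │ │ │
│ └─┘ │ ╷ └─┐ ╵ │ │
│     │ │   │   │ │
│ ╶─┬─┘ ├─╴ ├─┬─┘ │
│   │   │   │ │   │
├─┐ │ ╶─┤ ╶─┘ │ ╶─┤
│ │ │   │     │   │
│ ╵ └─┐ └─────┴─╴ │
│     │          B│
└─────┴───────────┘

Manhattan distance: |8 - 0| + |8 - 0| = 16
Actual path length: 28
Extra steps: 28 - 16 = 12

Solution:

┌───┬─────────────┐
│A ↓│             │
├─┐ └─┬───┐ ╶─────┤
│ │↳ ↓│↱ ↓│       │
│ └─┐ ╵ ╷ └───┬─╴ │
│   │↳ ↑│↳ → ↓│↱ ↓│
├─╴ ├───┴─┬─╴ │ ╷ │
│   │     │↓ ↲│↑│↓│
│ ╷ │ ┌─╴ │ ╶─┤ │ │
│ │ │ │   │↳ ↓│↑│↓│
│ └─┘ │ ╷ └─┐ ╵ │ │
│     │ │   │↳ ↑│↓│
│ ╶─┬─┘ ├─╴ ├─┬─┘ │
│   │   │   │ │↓ ↲│
├─┐ │ ╶─┤ ╶─┘ │ ╶─┤
│ │ │   │     │↳ ↓│
│ ╵ └─┐ └─────┴─╴ │
│     │          B│
└─────┴───────────┘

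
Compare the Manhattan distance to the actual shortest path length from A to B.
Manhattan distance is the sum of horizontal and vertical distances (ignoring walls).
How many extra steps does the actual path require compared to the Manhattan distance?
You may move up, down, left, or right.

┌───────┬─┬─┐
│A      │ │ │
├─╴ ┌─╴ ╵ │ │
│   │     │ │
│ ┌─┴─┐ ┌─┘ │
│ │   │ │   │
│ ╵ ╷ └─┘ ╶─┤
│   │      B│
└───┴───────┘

Manhattan distance: |3 - 0| + |5 - 0| = 8
Actual path length: 12
Extra steps: 12 - 8 = 4

Solution:

┌───────┬─┬─┐
│A ↓    │ │ │
├─╴ ┌─╴ ╵ │ │
│↓ ↲│     │ │
│ ┌─┴─┐ ┌─┘ │
│↓│↱ ↓│ │   │
│ ╵ ╷ └─┘ ╶─┤
│↳ ↑│↳ → → B│
└───┴───────┘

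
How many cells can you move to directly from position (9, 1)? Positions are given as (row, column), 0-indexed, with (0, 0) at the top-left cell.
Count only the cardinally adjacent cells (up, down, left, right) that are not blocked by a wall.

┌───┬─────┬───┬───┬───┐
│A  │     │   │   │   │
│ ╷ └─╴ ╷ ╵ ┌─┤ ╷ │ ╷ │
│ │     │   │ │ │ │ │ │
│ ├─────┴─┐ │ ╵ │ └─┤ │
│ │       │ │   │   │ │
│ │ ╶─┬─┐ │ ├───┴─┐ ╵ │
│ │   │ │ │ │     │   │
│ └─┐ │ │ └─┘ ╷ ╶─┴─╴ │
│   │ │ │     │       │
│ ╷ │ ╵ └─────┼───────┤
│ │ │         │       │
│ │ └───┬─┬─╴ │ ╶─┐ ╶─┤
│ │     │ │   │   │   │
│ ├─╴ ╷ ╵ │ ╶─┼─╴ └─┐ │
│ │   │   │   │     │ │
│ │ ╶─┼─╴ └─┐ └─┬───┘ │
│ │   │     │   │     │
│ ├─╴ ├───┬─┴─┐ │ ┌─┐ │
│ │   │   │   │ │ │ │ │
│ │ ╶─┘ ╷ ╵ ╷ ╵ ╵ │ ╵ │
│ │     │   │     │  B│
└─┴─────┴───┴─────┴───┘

Checking passable neighbors of (9, 1):
Neighbors: (10, 1), (9, 2)
Count: 2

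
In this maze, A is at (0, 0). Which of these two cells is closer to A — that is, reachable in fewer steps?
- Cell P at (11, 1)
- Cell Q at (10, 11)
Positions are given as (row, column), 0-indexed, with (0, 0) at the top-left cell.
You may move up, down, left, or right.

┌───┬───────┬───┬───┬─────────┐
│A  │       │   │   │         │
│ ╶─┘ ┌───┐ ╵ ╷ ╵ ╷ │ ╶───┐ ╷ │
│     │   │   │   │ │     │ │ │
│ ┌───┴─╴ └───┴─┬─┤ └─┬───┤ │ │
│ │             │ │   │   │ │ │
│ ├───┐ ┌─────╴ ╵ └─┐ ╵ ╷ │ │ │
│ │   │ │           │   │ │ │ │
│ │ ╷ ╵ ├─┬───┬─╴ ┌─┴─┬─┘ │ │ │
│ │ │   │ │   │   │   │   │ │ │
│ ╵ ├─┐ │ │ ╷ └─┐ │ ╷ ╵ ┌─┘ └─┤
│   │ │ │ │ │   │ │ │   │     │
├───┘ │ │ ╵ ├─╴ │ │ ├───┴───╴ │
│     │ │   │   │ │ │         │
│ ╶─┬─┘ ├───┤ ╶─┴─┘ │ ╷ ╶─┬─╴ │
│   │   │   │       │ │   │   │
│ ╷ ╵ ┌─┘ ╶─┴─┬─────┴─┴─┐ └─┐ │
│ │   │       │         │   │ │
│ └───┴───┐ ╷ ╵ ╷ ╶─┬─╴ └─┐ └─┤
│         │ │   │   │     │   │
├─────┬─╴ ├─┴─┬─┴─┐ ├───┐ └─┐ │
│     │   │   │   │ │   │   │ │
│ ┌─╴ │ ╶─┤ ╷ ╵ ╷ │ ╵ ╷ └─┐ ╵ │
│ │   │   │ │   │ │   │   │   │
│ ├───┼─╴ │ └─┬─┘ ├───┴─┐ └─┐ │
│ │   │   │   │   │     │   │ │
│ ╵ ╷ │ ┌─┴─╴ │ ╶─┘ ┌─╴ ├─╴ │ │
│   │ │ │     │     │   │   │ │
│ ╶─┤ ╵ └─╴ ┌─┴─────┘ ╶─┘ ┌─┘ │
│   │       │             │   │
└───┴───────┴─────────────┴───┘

Shortest path A → P at (11, 1): 46 steps
Shortest path A → Q at (10, 11): 67 steps

P is closer (46 steps vs 67 steps).

Path to P:

┌───┬───────┬───┬───┬─────────┐
│A  │       │   │   │         │
│ ╶─┘ ┌───┐ ╵ ╷ ╵ ╷ │ ╶───┐ ╷ │
│↓    │   │   │   │ │     │ │ │
│ ┌───┴─╴ └───┴─┬─┤ └─┬───┤ │ │
│↓│             │ │   │   │ │ │
│ ├───┐ ┌─────╴ ╵ └─┐ ╵ ╷ │ │ │
│↓│↱ ↓│ │           │   │ │ │ │
│ │ ╷ ╵ ├─┬───┬─╴ ┌─┴─┬─┘ │ │ │
│↓│↑│↳ ↓│ │   │   │   │   │ │ │
│ ╵ ├─┐ │ │ ╷ └─┐ │ ╷ ╵ ┌─┘ └─┤
│↳ ↑│ │↓│ │ │   │ │ │   │     │
├───┘ │ │ ╵ ├─╴ │ │ ├───┴───╴ │
│     │↓│   │   │ │ │         │
│ ╶─┬─┘ ├───┤ ╶─┴─┘ │ ╷ ╶─┬─╴ │
│↓ ↰│↓ ↲│   │       │ │   │   │
│ ╷ ╵ ┌─┘ ╶─┴─┬─────┴─┴─┐ └─┐ │
│↓│↑ ↲│       │         │   │ │
│ └───┴───┐ ╷ ╵ ╷ ╶─┬─╴ └─┐ └─┤
│↳ → → → ↓│ │   │   │     │   │
├─────┬─╴ ├─┴─┬─┴─┐ ├───┐ └─┐ │
│↱ → ↓│↓ ↲│   │   │ │   │   │ │
│ ┌─╴ │ ╶─┤ ╷ ╵ ╷ │ ╵ ╷ └─┐ ╵ │
│↑│P ↲│↳ ↓│ │   │ │   │   │   │
│ ├───┼─╴ │ └─┬─┘ ├───┴─┐ └─┐ │
│↑│↓ ↰│↓ ↲│   │   │     │   │ │
│ ╵ ╷ │ ┌─┴─╴ │ ╶─┘ ┌─╴ ├─╴ │ │
│↑ ↲│↑│↓│     │     │   │   │ │
│ ╶─┤ ╵ └─╴ ┌─┴─────┘ ╶─┘ ┌─┘ │
│   │↑ ↲    │             │   │
└───┴───────┴─────────────┴───┘

Path to Q:

┌───┬───────┬───┬───┬─────────┐
│A  │       │   │   │         │
│ ╶─┘ ┌───┐ ╵ ╷ ╵ ╷ │ ╶───┐ ╷ │
│↓    │   │   │   │ │     │ │ │
│ ┌───┴─╴ └───┴─┬─┤ └─┬───┤ │ │
│↓│             │ │   │   │ │ │
│ ├───┐ ┌─────╴ ╵ └─┐ ╵ ╷ │ │ │
│↓│↱ ↓│ │           │   │ │ │ │
│ │ ╷ ╵ ├─┬───┬─╴ ┌─┴─┬─┘ │ │ │
│↓│↑│↳ ↓│ │   │   │   │   │ │ │
│ ╵ ├─┐ │ │ ╷ └─┐ │ ╷ ╵ ┌─┘ └─┤
│↳ ↑│ │↓│ │ │   │ │ │   │     │
├───┘ │ │ ╵ ├─╴ │ │ ├───┴───╴ │
│     │↓│   │   │ │ │         │
│ ╶─┬─┘ ├───┤ ╶─┴─┘ │ ╷ ╶─┬─╴ │
│↓ ↰│↓ ↲│   │       │ │   │   │
│ ╷ ╵ ┌─┘ ╶─┴─┬─────┴─┴─┐ └─┐ │
│↓│↑ ↲│       │         │   │ │
│ └───┴───┐ ╷ ╵ ╷ ╶─┬─╴ └─┐ └─┤
│↳ → → → ↓│ │   │   │     │   │
├─────┬─╴ ├─┴─┬─┴─┐ ├───┐ └─┐ │
│     │↓ ↲│↱ ↓│↱ ↓│ │  Q│   │ │
│ ┌─╴ │ ╶─┤ ╷ ╵ ╷ │ ╵ ╷ └─┐ ╵ │
│ │   │↳ ↓│↑│↳ ↑│↓│   │↑ ↰│   │
│ ├───┼─╴ │ └─┬─┘ ├───┴─┐ └─┐ │
│ │   │↓ ↲│↑ ↰│↓ ↲│↱ → ↓│↑ ↰│ │
│ ╵ ╷ │ ┌─┴─╴ │ ╶─┘ ┌─╴ ├─╴ │ │
│   │ │↓│  ↱ ↑│↳ → ↑│↓ ↲│↱ ↑│ │
│ ╶─┤ ╵ └─╴ ┌─┴─────┘ ╶─┘ ┌─┘ │
│   │  ↳ → ↑│        ↳ → ↑│   │
└───┴───────┴─────────────┴───┘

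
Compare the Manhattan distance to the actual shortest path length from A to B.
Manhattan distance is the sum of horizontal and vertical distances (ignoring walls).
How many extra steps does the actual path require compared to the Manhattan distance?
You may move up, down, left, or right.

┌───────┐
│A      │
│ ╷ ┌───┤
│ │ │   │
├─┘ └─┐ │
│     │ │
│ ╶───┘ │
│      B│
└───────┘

Manhattan distance: |3 - 0| + |3 - 0| = 6
Actual path length: 8
Extra steps: 8 - 6 = 2

Solution:

┌───────┐
│A ↓    │
│ ╷ ┌───┤
│ │↓│   │
├─┘ └─┐ │
│↓ ↲  │ │
│ ╶───┘ │
│↳ → → B│
└───────┘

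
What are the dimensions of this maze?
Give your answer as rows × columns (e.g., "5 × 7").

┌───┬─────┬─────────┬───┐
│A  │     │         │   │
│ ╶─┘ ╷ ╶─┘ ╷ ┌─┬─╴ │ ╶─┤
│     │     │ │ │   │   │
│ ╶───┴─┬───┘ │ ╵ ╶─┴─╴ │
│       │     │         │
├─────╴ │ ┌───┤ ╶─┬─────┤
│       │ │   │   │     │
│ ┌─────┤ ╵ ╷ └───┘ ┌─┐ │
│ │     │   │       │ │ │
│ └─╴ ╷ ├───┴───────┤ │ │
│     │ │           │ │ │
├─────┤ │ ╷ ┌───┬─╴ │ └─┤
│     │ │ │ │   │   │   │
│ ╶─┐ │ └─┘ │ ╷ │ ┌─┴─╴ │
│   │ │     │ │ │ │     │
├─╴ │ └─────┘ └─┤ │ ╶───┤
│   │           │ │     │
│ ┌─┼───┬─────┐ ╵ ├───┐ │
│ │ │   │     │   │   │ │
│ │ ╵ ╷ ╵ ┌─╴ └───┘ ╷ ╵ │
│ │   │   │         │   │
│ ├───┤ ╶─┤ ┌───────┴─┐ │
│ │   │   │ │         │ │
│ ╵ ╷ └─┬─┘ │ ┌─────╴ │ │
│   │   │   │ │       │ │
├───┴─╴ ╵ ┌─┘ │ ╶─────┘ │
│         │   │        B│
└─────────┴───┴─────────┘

Counting the maze dimensions:
Rows (vertical): 14
Columns (horizontal): 12
Dimensions: 14 × 12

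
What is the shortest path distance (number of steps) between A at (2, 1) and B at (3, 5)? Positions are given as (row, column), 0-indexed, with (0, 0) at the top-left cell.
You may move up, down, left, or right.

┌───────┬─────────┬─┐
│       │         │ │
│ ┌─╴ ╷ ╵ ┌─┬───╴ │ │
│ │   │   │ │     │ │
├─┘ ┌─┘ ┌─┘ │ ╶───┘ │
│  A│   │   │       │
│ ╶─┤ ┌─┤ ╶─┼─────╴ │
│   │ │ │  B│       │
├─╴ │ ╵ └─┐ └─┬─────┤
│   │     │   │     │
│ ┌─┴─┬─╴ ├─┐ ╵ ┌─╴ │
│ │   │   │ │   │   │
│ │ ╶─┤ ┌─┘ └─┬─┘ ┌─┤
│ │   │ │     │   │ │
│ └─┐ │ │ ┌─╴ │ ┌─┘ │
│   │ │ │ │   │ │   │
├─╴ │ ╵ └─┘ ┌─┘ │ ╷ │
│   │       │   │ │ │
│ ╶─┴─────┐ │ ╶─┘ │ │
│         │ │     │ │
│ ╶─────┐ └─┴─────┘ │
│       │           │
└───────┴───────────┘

Finding path from (2, 1) to (3, 5):
Path: (2,1) → (2,0) → (3,0) → (3,1) → (4,1) → (4,0) → (5,0) → (6,0) → (7,0) → (7,1) → (8,1) → (8,0) → (9,0) → (9,1) → (9,2) → (9,3) → (9,4) → (10,4) → (10,5) → (10,6) → (10,7) → (10,8) → (10,9) → (9,9) → (8,9) → (7,9) → (7,8) → (8,8) → (9,8) → (9,7) → (9,6) → (8,6) → (8,7) → (7,7) → (6,7) → (6,8) → (5,8) → (5,9) → (4,9) → (4,8) → (4,7) → (5,7) → (5,6) → (4,6) → (4,5) → (3,5)
Distance: 45 steps

Solution:

┌───────┬─────────┬─┐
│       │         │ │
│ ┌─╴ ╷ ╵ ┌─┬───╴ │ │
│ │   │   │ │     │ │
├─┘ ┌─┘ ┌─┘ │ ╶───┘ │
│↓ A│   │   │       │
│ ╶─┤ ┌─┤ ╶─┼─────╴ │
│↳ ↓│ │ │  B│       │
├─╴ │ ╵ └─┐ └─┬─────┤
│↓ ↲│     │↑ ↰│↓ ← ↰│
│ ┌─┴─┬─╴ ├─┐ ╵ ┌─╴ │
│↓│   │   │ │↑ ↲│↱ ↑│
│ │ ╶─┤ ┌─┘ └─┬─┘ ┌─┤
│↓│   │ │     │↱ ↑│ │
│ └─┐ │ │ ┌─╴ │ ┌─┘ │
│↳ ↓│ │ │ │   │↑│↓ ↰│
├─╴ │ ╵ └─┘ ┌─┘ │ ╷ │
│↓ ↲│       │↱ ↑│↓│↑│
│ ╶─┴─────┐ │ ╶─┘ │ │
│↳ → → → ↓│ │↑ ← ↲│↑│
│ ╶─────┐ └─┴─────┘ │
│       │↳ → → → → ↑│
└───────┴───────────┘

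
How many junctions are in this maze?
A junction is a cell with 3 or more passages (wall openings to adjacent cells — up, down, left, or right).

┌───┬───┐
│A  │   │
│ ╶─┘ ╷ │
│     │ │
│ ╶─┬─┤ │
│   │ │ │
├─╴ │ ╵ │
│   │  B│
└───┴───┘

Checking each cell for number of passages:

Junctions found (3+ passages):
  (1, 0): 3 passages
Total junctions: 1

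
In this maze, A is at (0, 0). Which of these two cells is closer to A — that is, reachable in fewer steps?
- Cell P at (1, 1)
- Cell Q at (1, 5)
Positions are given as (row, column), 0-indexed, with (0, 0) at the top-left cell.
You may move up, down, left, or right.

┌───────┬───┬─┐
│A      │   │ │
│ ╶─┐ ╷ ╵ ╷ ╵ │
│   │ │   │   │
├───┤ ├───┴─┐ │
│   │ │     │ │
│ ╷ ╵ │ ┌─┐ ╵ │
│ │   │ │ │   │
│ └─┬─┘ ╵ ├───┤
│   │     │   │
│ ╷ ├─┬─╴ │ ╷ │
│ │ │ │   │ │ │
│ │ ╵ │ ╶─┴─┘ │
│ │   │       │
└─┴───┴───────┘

Shortest path A → P at (1, 1): 2 steps
Shortest path A → Q at (1, 5): 8 steps

P is closer (2 steps vs 8 steps).

Path to P:

┌───────┬───┬─┐
│A      │   │ │
│ ╶─┐ ╷ ╵ ╷ ╵ │
│↳ P│ │   │   │
├───┤ ├───┴─┐ │
│   │ │     │ │
│ ╷ ╵ │ ┌─┐ ╵ │
│ │   │ │ │   │
│ └─┬─┘ ╵ ├───┤
│   │     │   │
│ ╷ ├─┬─╴ │ ╷ │
│ │ │ │   │ │ │
│ │ ╵ │ ╶─┴─┘ │
│ │   │       │
└─┴───┴───────┘

Path to Q:

┌───────┬───┬─┐
│A → → ↓│↱ ↓│ │
│ ╶─┐ ╷ ╵ ╷ ╵ │
│   │ │↳ ↑│Q  │
├───┤ ├───┴─┐ │
│   │ │     │ │
│ ╷ ╵ │ ┌─┐ ╵ │
│ │   │ │ │   │
│ └─┬─┘ ╵ ├───┤
│   │     │   │
│ ╷ ├─┬─╴ │ ╷ │
│ │ │ │   │ │ │
│ │ ╵ │ ╶─┴─┘ │
│ │   │       │
└─┴───┴───────┘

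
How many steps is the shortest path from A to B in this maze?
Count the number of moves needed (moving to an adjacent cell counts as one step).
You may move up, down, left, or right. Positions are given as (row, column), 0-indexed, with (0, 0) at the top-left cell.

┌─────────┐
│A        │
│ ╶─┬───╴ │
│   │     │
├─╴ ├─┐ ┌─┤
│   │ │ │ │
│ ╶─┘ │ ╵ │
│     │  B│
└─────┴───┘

Using BFS to find shortest path:
Start: (0, 0), End: (3, 4)
Path found:
(0,0) → (0,1) → (0,2) → (0,3) → (0,4) → (1,4) → (1,3) → (2,3) → (3,3) → (3,4)
Number of steps: 9

Solution:

┌─────────┐
│A → → → ↓│
│ ╶─┬───╴ │
│   │  ↓ ↲│
├─╴ ├─┐ ┌─┤
│   │ │↓│ │
│ ╶─┘ │ ╵ │
│     │↳ B│
└─────┴───┘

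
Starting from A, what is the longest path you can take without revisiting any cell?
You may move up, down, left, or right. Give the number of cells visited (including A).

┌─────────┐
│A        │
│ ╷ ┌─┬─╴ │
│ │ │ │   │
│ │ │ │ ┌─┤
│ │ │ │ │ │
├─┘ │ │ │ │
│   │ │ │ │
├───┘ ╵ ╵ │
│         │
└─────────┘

Finding longest simple path using DFS:
Start: (0, 0)
Longest path visits 14 cells
Path: A → right → right → right → right → down → left → down → down → down → left → up → up → up

Solution:

┌─────────┐
│A → → → ↓│
│ ╷ ┌─┬─╴ │
│ │ │B│↓ ↲│
│ │ │ │ ┌─┤
│ │ │↑│↓│ │
├─┘ │ │ │ │
│   │↑│↓│ │
├───┘ ╵ ╵ │
│    ↑ ↲  │
└─────────┘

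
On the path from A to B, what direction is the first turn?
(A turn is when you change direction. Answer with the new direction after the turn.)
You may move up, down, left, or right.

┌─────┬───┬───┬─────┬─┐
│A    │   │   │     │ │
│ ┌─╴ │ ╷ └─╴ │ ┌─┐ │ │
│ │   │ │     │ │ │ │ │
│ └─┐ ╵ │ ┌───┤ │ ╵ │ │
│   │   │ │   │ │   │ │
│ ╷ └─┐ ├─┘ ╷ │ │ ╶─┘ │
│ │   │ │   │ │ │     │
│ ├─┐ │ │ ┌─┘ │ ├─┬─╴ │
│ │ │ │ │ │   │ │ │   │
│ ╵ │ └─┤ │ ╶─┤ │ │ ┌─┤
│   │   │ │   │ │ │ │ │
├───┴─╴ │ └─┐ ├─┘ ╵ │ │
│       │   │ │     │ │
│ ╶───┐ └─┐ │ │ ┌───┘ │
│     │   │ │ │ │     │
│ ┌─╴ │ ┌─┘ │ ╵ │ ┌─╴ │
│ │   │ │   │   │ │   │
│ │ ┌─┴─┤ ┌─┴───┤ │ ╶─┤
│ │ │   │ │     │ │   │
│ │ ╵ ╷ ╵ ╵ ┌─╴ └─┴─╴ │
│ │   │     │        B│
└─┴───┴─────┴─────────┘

Directions: down, down, right, down, right, down, down, right, down, left, left, left, down, right, right, down, left, down, down, right, up, right, down, right, right, up, right, right, down, right, right, right
First turn direction: right

Solution:

┌─────┬───┬───┬─────┬─┐
│A    │   │   │     │ │
│ ┌─╴ │ ╷ └─╴ │ ┌─┐ │ │
│↓│   │ │     │ │ │ │ │
│ └─┐ ╵ │ ┌───┤ │ ╵ │ │
│↳ ↓│   │ │   │ │   │ │
│ ╷ └─┐ ├─┘ ╷ │ │ ╶─┘ │
│ │↳ ↓│ │   │ │ │     │
│ ├─┐ │ │ ┌─┘ │ ├─┬─╴ │
│ │ │↓│ │ │   │ │ │   │
│ ╵ │ └─┤ │ ╶─┤ │ │ ┌─┤
│   │↳ ↓│ │   │ │ │ │ │
├───┴─╴ │ └─┐ ├─┘ ╵ │ │
│↓ ← ← ↲│   │ │     │ │
│ ╶───┐ └─┐ │ │ ┌───┘ │
│↳ → ↓│   │ │ │ │     │
│ ┌─╴ │ ┌─┘ │ ╵ │ ┌─╴ │
│ │↓ ↲│ │   │   │ │   │
│ │ ┌─┴─┤ ┌─┴───┤ │ ╶─┤
│ │↓│↱ ↓│ │↱ → ↓│ │   │
│ │ ╵ ╷ ╵ ╵ ┌─╴ └─┴─╴ │
│ │↳ ↑│↳ → ↑│  ↳ → → B│
└─┴───┴─────┴─────────┘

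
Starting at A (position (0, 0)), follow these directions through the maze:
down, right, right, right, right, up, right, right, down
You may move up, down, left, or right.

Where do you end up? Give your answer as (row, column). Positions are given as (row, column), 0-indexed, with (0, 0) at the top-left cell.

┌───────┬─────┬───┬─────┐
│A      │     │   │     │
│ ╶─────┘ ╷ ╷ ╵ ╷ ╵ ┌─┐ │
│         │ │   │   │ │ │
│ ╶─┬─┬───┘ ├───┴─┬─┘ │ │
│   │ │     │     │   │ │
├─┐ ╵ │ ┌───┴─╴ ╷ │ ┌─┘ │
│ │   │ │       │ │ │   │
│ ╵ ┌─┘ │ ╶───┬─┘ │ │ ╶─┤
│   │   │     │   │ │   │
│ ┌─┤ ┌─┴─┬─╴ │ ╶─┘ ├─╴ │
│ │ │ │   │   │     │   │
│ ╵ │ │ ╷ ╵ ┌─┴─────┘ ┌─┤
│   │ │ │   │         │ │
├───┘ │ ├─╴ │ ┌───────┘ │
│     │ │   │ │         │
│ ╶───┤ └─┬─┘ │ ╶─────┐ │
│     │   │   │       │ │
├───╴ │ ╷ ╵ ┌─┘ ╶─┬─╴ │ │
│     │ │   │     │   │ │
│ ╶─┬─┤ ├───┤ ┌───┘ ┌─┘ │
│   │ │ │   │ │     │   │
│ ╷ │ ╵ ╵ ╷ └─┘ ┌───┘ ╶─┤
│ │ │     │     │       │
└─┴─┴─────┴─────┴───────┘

Following directions step by step:
Start: (0, 0)
  down: (0, 0) → (1, 0)
  right: (1, 0) → (1, 1)
  right: (1, 1) → (1, 2)
  right: (1, 2) → (1, 3)
  right: (1, 3) → (1, 4)
  up: (1, 4) → (0, 4)
  right: (0, 4) → (0, 5)
  right: (0, 5) → (0, 6)
  down: (0, 6) → (1, 6)
Final position: (1, 6)

Path taken:

┌───────┬─────┬───┬─────┐
│A      │↱ → ↓│   │     │
│ ╶─────┘ ╷ ╷ ╵ ╷ ╵ ┌─┐ │
│↳ → → → ↑│ │B  │   │ │ │
│ ╶─┬─┬───┘ ├───┴─┬─┘ │ │
│   │ │     │     │   │ │
├─┐ ╵ │ ┌───┴─╴ ╷ │ ┌─┘ │
│ │   │ │       │ │ │   │
│ ╵ ┌─┘ │ ╶───┬─┘ │ │ ╶─┤
│   │   │     │   │ │   │
│ ┌─┤ ┌─┴─┬─╴ │ ╶─┘ ├─╴ │
│ │ │ │   │   │     │   │
│ ╵ │ │ ╷ ╵ ┌─┴─────┘ ┌─┤
│   │ │ │   │         │ │
├───┘ │ ├─╴ │ ┌───────┘ │
│     │ │   │ │         │
│ ╶───┤ └─┬─┘ │ ╶─────┐ │
│     │   │   │       │ │
├───╴ │ ╷ ╵ ┌─┘ ╶─┬─╴ │ │
│     │ │   │     │   │ │
│ ╶─┬─┤ ├───┤ ┌───┘ ┌─┘ │
│   │ │ │   │ │     │   │
│ ╷ │ ╵ ╵ ╷ └─┘ ┌───┘ ╶─┤
│ │ │     │     │       │
└─┴─┴─────┴─────┴───────┘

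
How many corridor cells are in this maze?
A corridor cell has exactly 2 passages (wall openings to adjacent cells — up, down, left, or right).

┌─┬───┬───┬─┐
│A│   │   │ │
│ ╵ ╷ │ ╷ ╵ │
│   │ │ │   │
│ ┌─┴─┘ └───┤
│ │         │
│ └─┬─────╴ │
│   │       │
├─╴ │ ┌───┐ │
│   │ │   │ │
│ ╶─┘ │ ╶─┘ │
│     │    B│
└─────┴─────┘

Counting cells with exactly 2 passages:
Total corridor cells: 28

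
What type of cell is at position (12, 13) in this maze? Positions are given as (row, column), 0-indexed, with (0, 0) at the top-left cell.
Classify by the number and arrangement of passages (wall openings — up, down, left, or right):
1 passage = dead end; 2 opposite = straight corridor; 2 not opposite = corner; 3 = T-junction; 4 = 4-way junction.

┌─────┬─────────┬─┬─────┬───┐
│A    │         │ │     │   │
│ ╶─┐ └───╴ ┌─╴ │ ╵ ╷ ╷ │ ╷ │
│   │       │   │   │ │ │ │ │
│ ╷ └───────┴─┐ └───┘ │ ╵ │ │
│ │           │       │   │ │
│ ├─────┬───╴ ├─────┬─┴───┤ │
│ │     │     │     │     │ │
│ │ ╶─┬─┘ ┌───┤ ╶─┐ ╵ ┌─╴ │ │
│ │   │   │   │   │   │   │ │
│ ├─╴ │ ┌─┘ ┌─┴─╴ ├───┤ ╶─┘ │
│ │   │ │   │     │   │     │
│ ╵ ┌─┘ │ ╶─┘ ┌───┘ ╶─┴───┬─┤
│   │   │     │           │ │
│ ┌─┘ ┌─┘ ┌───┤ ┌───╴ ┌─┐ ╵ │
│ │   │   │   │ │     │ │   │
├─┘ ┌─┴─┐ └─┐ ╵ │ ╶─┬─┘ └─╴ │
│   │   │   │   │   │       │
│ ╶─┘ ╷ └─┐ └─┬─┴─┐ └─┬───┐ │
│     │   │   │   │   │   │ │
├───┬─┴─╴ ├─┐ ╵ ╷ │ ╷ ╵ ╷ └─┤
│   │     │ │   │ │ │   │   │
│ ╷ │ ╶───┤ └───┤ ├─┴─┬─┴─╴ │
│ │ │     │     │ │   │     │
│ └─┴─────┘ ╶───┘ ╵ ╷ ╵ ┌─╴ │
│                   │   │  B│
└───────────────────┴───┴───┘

Checking cell at (12, 13):
Number of passages: 2
Cell type: corner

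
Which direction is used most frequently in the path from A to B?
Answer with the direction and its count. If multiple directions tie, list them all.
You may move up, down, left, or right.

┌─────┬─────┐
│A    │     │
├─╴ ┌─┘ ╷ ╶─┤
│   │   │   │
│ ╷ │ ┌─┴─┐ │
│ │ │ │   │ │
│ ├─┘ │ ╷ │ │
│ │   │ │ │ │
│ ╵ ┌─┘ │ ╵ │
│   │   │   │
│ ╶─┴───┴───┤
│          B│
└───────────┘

Directions: right, down, left, down, down, down, down, right, right, right, right, right
Counts: {'right': 6, 'down': 5, 'left': 1}
Most common: right (6 times)

Solution:

┌─────┬─────┐
│A ↓  │     │
├─╴ ┌─┘ ╷ ╶─┤
│↓ ↲│   │   │
│ ╷ │ ┌─┴─┐ │
│↓│ │ │   │ │
│ ├─┘ │ ╷ │ │
│↓│   │ │ │ │
│ ╵ ┌─┘ │ ╵ │
│↓  │   │   │
│ ╶─┴───┴───┤
│↳ → → → → B│
└───────────┘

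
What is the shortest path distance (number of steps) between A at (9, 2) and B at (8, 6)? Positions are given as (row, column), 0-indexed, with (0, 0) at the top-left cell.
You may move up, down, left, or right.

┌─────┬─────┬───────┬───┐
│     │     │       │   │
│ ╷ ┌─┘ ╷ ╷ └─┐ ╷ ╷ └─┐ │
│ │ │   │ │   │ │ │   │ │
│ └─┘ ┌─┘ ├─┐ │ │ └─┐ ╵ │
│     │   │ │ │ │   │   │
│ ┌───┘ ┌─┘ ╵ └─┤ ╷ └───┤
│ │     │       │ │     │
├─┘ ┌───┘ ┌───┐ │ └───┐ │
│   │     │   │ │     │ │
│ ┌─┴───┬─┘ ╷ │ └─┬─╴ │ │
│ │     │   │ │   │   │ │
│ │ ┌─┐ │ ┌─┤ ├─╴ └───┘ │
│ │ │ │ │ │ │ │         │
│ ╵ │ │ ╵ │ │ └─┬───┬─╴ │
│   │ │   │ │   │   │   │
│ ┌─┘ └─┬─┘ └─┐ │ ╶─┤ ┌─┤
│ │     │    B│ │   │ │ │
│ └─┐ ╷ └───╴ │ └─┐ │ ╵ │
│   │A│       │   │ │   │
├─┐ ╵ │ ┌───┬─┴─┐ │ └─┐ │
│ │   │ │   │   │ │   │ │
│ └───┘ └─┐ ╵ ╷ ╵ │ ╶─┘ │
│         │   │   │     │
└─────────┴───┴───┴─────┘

Finding path from (9, 2) to (8, 6):
Path: (9,2) → (8,2) → (8,3) → (9,3) → (9,4) → (9,5) → (9,6) → (8,6)
Distance: 7 steps

Solution:

┌─────┬─────┬───────┬───┐
│     │     │       │   │
│ ╷ ┌─┘ ╷ ╷ └─┐ ╷ ╷ └─┐ │
│ │ │   │ │   │ │ │   │ │
│ └─┘ ┌─┘ ├─┐ │ │ └─┐ ╵ │
│     │   │ │ │ │   │   │
│ ┌───┘ ┌─┘ ╵ └─┤ ╷ └───┤
│ │     │       │ │     │
├─┘ ┌───┘ ┌───┐ │ └───┐ │
│   │     │   │ │     │ │
│ ┌─┴───┬─┘ ╷ │ └─┬─╴ │ │
│ │     │   │ │   │   │ │
│ │ ┌─┐ │ ┌─┤ ├─╴ └───┘ │
│ │ │ │ │ │ │ │         │
│ ╵ │ │ ╵ │ │ └─┬───┬─╴ │
│   │ │   │ │   │   │   │
│ ┌─┘ └─┬─┘ └─┐ │ ╶─┤ ┌─┤
│ │  ↱ ↓│    B│ │   │ │ │
│ └─┐ ╷ └───╴ │ └─┐ │ ╵ │
│   │A│↳ → → ↑│   │ │   │
├─┐ ╵ │ ┌───┬─┴─┐ │ └─┐ │
│ │   │ │   │   │ │   │ │
│ └───┘ └─┐ ╵ ╷ ╵ │ ╶─┘ │
│         │   │   │     │
└─────────┴───┴───┴─────┘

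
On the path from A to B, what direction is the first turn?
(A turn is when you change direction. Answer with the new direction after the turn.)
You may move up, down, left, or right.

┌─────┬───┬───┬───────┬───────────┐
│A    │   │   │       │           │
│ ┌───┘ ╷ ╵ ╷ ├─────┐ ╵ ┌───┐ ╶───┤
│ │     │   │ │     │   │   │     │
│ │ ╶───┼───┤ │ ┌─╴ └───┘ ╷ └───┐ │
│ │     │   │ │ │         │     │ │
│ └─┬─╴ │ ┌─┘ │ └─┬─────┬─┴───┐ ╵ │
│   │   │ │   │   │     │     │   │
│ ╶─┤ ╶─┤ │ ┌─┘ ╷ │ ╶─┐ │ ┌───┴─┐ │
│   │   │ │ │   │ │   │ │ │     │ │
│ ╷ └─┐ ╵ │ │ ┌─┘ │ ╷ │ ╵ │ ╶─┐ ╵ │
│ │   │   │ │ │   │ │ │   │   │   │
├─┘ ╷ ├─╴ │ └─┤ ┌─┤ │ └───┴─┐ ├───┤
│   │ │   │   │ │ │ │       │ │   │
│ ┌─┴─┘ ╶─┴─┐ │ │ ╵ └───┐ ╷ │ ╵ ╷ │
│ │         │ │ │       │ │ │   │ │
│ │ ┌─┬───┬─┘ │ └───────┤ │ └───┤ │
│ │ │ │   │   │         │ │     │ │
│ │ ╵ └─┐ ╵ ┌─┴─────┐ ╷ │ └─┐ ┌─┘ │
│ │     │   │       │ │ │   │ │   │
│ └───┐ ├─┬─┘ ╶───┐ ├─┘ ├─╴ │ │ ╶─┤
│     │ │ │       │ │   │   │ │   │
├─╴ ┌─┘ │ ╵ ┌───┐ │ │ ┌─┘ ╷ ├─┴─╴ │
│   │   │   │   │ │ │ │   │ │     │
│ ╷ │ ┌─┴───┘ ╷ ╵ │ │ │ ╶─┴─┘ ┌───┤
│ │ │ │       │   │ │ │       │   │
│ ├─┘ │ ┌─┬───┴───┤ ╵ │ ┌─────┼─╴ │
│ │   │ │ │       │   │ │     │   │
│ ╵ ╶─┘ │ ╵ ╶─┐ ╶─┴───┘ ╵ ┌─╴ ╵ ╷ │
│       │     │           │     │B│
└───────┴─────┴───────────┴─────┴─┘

Directions: down, down, down, down, right, down, down, left, down, down, down, down, right, down, left, down, down, down, right, right, right, up, up, right, right, right, up, right, down, right, up, up, left, left, up, right, right, right, down, down, down, down, right, up, up, up, right, up, up, left, left, left, left, up, up, up, right, up, up, left, up, up, right, right, down, right, right, right, up, right, down, right, right, down, right, down, down, left, up, left, left, down, right, down, down, right, up, right, down, down, down, left, down, right, down, left, left, down, left, left, left, down, down, right, up, right, right, down, right, up, right, down
First turn direction: right

Solution:

┌─────┬───┬───┬───────┬───────────┐
│A    │   │   │       │           │
│ ┌───┘ ╷ ╵ ╷ ├─────┐ ╵ ┌───┐ ╶───┤
│↓│     │   │ │↱ → ↓│   │↱ ↓│     │
│ │ ╶───┼───┤ │ ┌─╴ └───┘ ╷ └───┐ │
│↓│     │   │ │↑│  ↳ → → ↑│↳ → ↓│ │
│ └─┬─╴ │ ┌─┘ │ └─┬─────┬─┴───┐ ╵ │
│↓  │   │ │   │↑ ↰│     │     │↳ ↓│
│ ╶─┤ ╶─┤ │ ┌─┘ ╷ │ ╶─┐ │ ┌───┴─┐ │
│↳ ↓│   │ │ │   │↑│   │ │ │↓ ← ↰│↓│
│ ╷ └─┐ ╵ │ │ ┌─┘ │ ╷ │ ╵ │ ╶─┐ ╵ │
│ │↓  │   │ │ │↱ ↑│ │ │   │↳ ↓│↑ ↲│
├─┘ ╷ ├─╴ │ └─┤ ┌─┤ │ └───┴─┐ ├───┤
│↓ ↲│ │   │   │↑│ │ │       │↓│↱ ↓│
│ ┌─┴─┘ ╶─┴─┐ │ │ ╵ └───┐ ╷ │ ╵ ╷ │
│↓│         │ │↑│       │ │ │↳ ↑│↓│
│ │ ┌─┬───┬─┘ │ └───────┤ │ └───┤ │
│↓│ │ │   │   │↑ ← ← ← ↰│ │     │↓│
│ │ ╵ └─┐ ╵ ┌─┴─────┐ ╷ │ └─┐ ┌─┘ │
│↓│     │   │↱ → → ↓│ │↑│   │ │↓ ↲│
│ └───┐ ├─┬─┘ ╶───┐ ├─┘ ├─╴ │ │ ╶─┤
│↳ ↓  │ │ │  ↑ ← ↰│↓│↱ ↑│   │ │↳ ↓│
├─╴ ┌─┘ │ ╵ ┌───┐ │ │ ┌─┘ ╷ ├─┴─╴ │
│↓ ↲│   │   │↱ ↓│↑│↓│↑│   │ │↓ ← ↲│
│ ╷ │ ┌─┴───┘ ╷ ╵ │ │ │ ╶─┴─┘ ┌───┤
│↓│ │ │↱ → → ↑│↳ ↑│↓│↑│↓ ← ← ↲│   │
│ ├─┘ │ ┌─┬───┴───┤ ╵ │ ┌─────┼─╴ │
│↓│   │↑│ │       │↳ ↑│↓│↱ → ↓│↱ ↓│
│ ╵ ╶─┘ │ ╵ ╶─┐ ╶─┴───┘ ╵ ┌─╴ ╵ ╷ │
│↳ → → ↑│     │        ↳ ↑│  ↳ ↑│B│
└───────┴─────┴───────────┴─────┴─┘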